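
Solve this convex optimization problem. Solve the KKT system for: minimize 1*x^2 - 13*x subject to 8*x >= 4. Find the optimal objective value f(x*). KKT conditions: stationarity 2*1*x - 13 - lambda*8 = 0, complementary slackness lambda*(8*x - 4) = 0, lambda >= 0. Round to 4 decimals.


Step 1: Try lambda = 0 (constraint inactive).
Stationarity: 2*1*x - 13 = 0
x* = 13/(2*1) = 6.5
Check constraint: 8*6.5 = 52.0 >= 4 -- satisfied.
Step 2: Compute optimal value.
f(x*) = 1*6.5^2 - 13*6.5 = -42.25


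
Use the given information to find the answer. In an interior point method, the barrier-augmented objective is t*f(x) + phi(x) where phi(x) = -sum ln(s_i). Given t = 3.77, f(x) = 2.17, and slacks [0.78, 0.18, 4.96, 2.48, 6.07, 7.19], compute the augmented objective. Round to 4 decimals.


Step 1: Compute log-barrier.
ln values: [-0.2485, -1.7148, 1.6014, 0.9083, 1.8034, 1.9727]
phi = -(-0.2485 - 1.7148 + 1.6014 + 0.9083 + 1.8034 + 1.9727) = -4.3225
Step 2: Compute augmented objective.
t*f(x) = 3.77*2.17 = 8.1809
Total = 8.1809 - 4.3225 = 3.8584


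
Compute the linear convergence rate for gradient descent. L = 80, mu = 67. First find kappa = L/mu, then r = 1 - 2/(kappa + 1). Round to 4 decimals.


Step 1: Compute the condition number.
kappa = L/mu = 80/67 = 1.194
Step 2: Compute the convergence rate.
r = 1 - 2/(kappa + 1) = 1 - 2*mu/(L + mu) = (L - mu)/(L + mu) = 13/147 = 0.0884


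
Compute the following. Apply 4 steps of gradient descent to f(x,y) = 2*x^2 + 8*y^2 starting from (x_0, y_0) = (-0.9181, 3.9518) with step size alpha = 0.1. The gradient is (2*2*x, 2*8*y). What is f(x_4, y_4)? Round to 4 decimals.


Gradient descent on f(x,y) = 2*x^2 + 8*y^2.
Starting point: (-0.9181, 3.9518), alpha = 0.1
Step 1: grad_x = 2*2*-0.9181 = -3.6724, grad_y = 2*8*3.9518 = 63.2288
  x_1 = -0.9181 - 0.1*-3.6724 = -0.5509
  y_1 = 3.9518 - 0.1*63.2288 = -2.3711
Step 2: grad_x = 2*2*-0.5509 = -2.2034, grad_y = 2*8*-2.3711 = -37.9373
  x_2 = -0.5509 - 0.1*-2.2034 = -0.3305
  y_2 = -2.3711 - 0.1*-37.9373 = 1.4226
Step 3: grad_x = 2*2*-0.3305 = -1.3221, grad_y = 2*8*1.4226 = 22.7624
  x_3 = -0.3305 - 0.1*-1.3221 = -0.1983
  y_3 = 1.4226 - 0.1*22.7624 = -0.8536
Step 4: grad_x = 2*2*-0.1983 = -0.7932, grad_y = 2*8*-0.8536 = -13.6574
  x_4 = -0.1983 - 0.1*-0.7932 = -0.119
  y_4 = -0.8536 - 0.1*-13.6574 = 0.5122
f(-0.119, 0.5122) = 2*(-0.119)^2 + 8*0.5122^2 = 2.1267


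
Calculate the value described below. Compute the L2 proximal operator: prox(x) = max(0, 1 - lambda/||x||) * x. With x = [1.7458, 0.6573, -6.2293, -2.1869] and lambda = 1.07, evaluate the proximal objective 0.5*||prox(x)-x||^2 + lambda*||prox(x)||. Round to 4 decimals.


Step 1: Compute ||x||.
||x|| = 6.8605
Step 2: Compute scaling factor.
scale = max(0, 1 - 1.07/6.8605) = 0.844
Step 3: prox(x) = [1.4735, 0.5548, -5.2577, -1.8458]
||prox(x)|| = 5.7905
Step 4: Proximal objective.
0.5*||prox-x||^2 = 0.5725
lambda*||prox|| = 6.1958
Total = 6.7683


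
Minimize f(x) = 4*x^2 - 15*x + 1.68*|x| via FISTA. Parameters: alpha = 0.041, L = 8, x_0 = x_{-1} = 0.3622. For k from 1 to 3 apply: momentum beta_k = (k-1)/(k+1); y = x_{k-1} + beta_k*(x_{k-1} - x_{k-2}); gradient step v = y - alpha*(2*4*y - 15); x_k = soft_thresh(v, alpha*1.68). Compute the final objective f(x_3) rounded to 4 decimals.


FISTA on f(x) = 4*x^2 - 15*x + 1.68*|x|
L = 8, alpha = 0.041
Iteration 1: beta = 0.0, y = 0.3622 + 0.0*(0.3622 - 0.3622) = 0.3622
  grad(y) = -12.1024, v = y - alpha*grad = 0.8584
  prox(v) = soft_thresh(0.8584, 0.0689) = 0.7895
Iteration 2: beta = 0.3333, y = 0.7895 + 0.3333*(0.7895 - 0.3622) = 0.932
  grad(y) = -7.5443, v = y - alpha*grad = 1.2413
  prox(v) = soft_thresh(1.2413, 0.0689) = 1.1724
Iteration 3: beta = 0.5, y = 1.1724 + 0.5*(1.1724 - 0.7895) = 1.3638
  grad(y) = -4.0893, v = y - alpha*grad = 1.5315
  prox(v) = soft_thresh(1.5315, 0.0689) = 1.4626
f(x_3) = 4*1.4626^2 - 15*1.4626 + 1.68*|1.4626| = -10.9251


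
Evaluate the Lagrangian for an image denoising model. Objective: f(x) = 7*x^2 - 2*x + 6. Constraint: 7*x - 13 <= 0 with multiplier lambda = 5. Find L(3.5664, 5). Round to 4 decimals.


Step 1: Evaluate f(x).
f(3.5664) = 7*3.5664^2 - 2*3.5664 + 6 = 87.9017
Step 2: Evaluate g(x).
g(3.5664) = 7*3.5664 - 13 = 11.9648
Step 3: Compute Lagrangian.
L = 87.9017 + 5*11.9648 = 147.7257


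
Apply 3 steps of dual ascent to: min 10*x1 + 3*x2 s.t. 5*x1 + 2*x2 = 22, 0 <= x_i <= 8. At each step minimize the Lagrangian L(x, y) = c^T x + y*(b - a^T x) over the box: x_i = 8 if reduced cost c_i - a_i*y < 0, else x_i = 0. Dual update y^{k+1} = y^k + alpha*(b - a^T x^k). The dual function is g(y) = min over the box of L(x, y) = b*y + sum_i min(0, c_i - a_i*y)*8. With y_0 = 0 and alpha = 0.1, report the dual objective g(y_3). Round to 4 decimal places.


Dual ascent for LP: min 10*x1 + 3*x2, 5*x1 + 2*x2 = 22, 0 <= x_i <= 8
Step 1: y^k = 0.0, reduced costs: (10.0, 3.0)
  x^k = (0.0, 0.0), subgradient = b - a^T x = 22.0
  y^{k+1} = 0.0 + 0.1*22.0 = 2.2
Step 2: y^k = 2.2, reduced costs: (-1.0, -1.4)
  x^k = (8.0, 8.0), subgradient = b - a^T x = -34.0
  y^{k+1} = 2.2 + 0.1*-34.0 = -1.2
Step 3: y^k = -1.2, reduced costs: (16.0, 5.4)
  x^k = (0.0, 0.0), subgradient = b - a^T x = 22.0
  y^{k+1} = -1.2 + 0.1*22.0 = 1.0
Dual objective at y_3 = 1.0: reduced costs (5.0, 1.0), box minimizer x = (0.0, 0.0)
g(y_3) = b*y + (c1 - a1*y)*x1 + (c2 - a2*y)*x2 = 22*1.0 + 5.0*0.0 + 1.0*0.0 = 22.0 + 0.0 + 0.0 = 22.0


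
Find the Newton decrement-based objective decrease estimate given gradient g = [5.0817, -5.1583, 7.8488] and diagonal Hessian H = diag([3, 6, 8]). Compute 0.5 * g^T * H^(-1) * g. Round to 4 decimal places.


Step 1: H is diagonal, so H^(-1) * g = [1.6939, -0.8597, 0.9811].
Step 2: g^T H^(-1) g = sum_i g_i^2 / H_ii
  = (5.0817)^2/3 + (-5.1583)^2/6 + (7.8488)^2/8
  = 8.6079 + 4.4347 + 7.7005 = 20.743
Step 3: Objective decrease = 0.5 * g^T H^(-1) g = 10.3715


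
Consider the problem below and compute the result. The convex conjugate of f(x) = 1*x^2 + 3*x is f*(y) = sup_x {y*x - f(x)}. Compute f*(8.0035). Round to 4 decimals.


f*(y) = sup_x {y*x - a*x^2 - b*x} = sup_x {(y-b)*x - a*x^2}
FOC: (y - b) - 2a*x = 0 => x* = (y - b)/(2a)
x* = (8.0035 - 3)/(2*1) = 2.5018
f*(8.0035) = (y-b)^2/(4a) = (8.0035 - 3)^2/(4*1)
= 25.035/4 = 6.2588


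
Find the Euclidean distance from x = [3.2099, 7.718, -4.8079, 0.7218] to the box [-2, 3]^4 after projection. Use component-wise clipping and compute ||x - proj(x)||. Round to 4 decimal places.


Project each component onto [-2, 3].
clip(3.2099) = 3.0, clip(7.718) = 3.0, clip(-4.8079) = -2.0, clip(0.7218) = 0.7218
Projection = [3.0, 3.0, -2.0, 0.7218]
Squared diffs: [0.0441, 22.2595, 7.8843, 0.0]
Distance = sqrt(30.1879) = 5.4944


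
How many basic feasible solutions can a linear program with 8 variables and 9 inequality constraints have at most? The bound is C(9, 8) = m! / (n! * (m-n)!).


Each vertex corresponds to some choice of n active constraints out of m, so the number of vertices is at most C(m, n) = m! / (n!(m-n)!).
m = 9, n = 8
Numerator: 9 * 8 * 7 * 6 * 5 * 4 * 3 * 2
Denominator: 8! = 40320
C(9, 8) = 9


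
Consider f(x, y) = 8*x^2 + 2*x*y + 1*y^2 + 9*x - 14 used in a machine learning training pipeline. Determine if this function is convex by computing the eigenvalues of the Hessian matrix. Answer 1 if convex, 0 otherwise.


The Hessian of f(x,y) = 8*x^2 + 2*x*y + 1*y^2 + 9*x - 14 is:
H = [[16, 2], [2, 2]]
Trace = 16 + 2 = 18
Determinant = 16*2 - (2)^2 = 28
Discriminant = (18)^2 - 4*28 = 212.0
Eigenvalues: lambda_1 = 1.7199, lambda_2 = 16.2801
The function is convex.

1


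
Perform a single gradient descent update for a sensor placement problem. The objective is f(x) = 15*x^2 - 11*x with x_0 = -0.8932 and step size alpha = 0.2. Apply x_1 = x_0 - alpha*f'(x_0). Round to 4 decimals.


We compute the gradient at x_0 and apply the update.
f'(x) = 30*x - 11
f'(-0.8932) = 30*-0.8932 - 11 = -37.796
x_1 = -0.8932 - 0.2*-37.796 = 6.666


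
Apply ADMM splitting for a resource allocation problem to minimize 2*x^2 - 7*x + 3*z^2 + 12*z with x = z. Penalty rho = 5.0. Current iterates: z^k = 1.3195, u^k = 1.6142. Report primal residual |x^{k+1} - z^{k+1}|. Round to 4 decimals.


ADMM iteration with rho = 5.0, z^k = 1.3195, u^k = 1.6142
Step 1: x-update.
Minimize 2*x^2 - 7*x + (5.0/2)*(x - 1.3195 + 1.6142)^2
FOC: (2*2 + 5.0)*x = 7 + 5.0*(1.3195 - 1.6142)
x^{k+1} = 0.6141
Step 2: z-update.
Minimize 3*z^2 + 12*z + (5.0/2)*(0.6141 - z + 1.6142)^2
FOC: (2*3 + 5.0)*z = -12 + 5.0*(0.6141 + 1.6142)
z^{k+1} = -0.0781
Step 3: u-update.
u^{k+1} = 1.6142 + 0.6141 + 0.0781 = 2.3063
Step 4: Primal residual = |0.6141 + 0.0781| = 0.6921


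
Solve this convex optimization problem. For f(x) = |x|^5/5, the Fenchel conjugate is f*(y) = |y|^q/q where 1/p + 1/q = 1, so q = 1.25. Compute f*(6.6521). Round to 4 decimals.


The conjugate exponent q satisfies 1/p + 1/q = 1.
p = 5, so q = 5/(5 - 1) = 1.25
|y|^q = 6.6521^1.25 = 10.6831
f*(6.6521) = 10.6831 / 1.25 = 8.5465


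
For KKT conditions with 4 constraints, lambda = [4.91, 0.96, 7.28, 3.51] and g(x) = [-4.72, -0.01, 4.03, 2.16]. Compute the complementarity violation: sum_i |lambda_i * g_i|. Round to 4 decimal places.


KKT complementary slackness check:
lambda_1 * g_1 = 4.91 * -4.72 = -23.1752
lambda_2 * g_2 = 0.96 * -0.01 = -0.0096
lambda_3 * g_3 = 7.28 * 4.03 = 29.3384
lambda_4 * g_4 = 3.51 * 2.16 = 7.5816
Total violation = 23.1752 + 0.0096 + 29.3384 + 7.5816 = 60.1048


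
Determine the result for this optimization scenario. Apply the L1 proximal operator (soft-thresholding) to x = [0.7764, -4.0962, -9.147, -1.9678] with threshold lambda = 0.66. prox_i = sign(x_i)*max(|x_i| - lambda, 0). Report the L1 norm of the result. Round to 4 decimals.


Soft-thresholding with lambda = 0.66:
prox(0.7764) = sign(0.7764)*max(|0.7764| - 0.66, 0) = 0.1164
prox(-4.0962) = sign(-4.0962)*max(|-4.0962| - 0.66, 0) = -3.4362
prox(-9.147) = sign(-9.147)*max(|-9.147| - 0.66, 0) = -8.487
prox(-1.9678) = sign(-1.9678)*max(|-1.9678| - 0.66, 0) = -1.3078
prox(x) = [0.1164, -3.4362, -8.487, -1.3078]
||prox(x)||_1 = 0.1164 + 3.4362 + 8.487 + 1.3078 = 13.3474


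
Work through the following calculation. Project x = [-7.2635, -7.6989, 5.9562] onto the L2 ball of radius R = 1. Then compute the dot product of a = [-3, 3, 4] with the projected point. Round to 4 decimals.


Step 1: Compute ||x|| (intermediates to 6 decimals).
||x|| = sqrt((-7.2635)^2 + (-7.6989)^2 + 5.9562^2) = 12.145279
Step 2: Project.
Since ||x|| > R, scale = R/||x|| = 1/12.145279 = 0.082337, proj(x) = scale * x
proj(x) = [-0.598055, -0.633904, 0.490416]
Step 3: Dot product.
a^T * proj(x) = -3*(-0.598055) + 3*(-0.633904) + 4*0.490416 = 1.8541


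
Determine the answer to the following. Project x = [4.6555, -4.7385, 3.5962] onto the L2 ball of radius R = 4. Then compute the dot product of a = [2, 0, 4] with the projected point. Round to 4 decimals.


Step 1: Compute ||x|| (intermediates to 6 decimals).
||x|| = sqrt(4.6555^2 + (-4.7385)^2 + 3.5962^2) = 7.553788
Step 2: Project.
Since ||x|| > R, scale = R/||x|| = 4/7.553788 = 0.529536, proj(x) = scale * x
proj(x) = [2.465255, -2.509206, 1.904317]
Step 3: Dot product.
a^T * proj(x) = 2*2.465255 + 0*(-2.509206) + 4*1.904317 = 12.5478


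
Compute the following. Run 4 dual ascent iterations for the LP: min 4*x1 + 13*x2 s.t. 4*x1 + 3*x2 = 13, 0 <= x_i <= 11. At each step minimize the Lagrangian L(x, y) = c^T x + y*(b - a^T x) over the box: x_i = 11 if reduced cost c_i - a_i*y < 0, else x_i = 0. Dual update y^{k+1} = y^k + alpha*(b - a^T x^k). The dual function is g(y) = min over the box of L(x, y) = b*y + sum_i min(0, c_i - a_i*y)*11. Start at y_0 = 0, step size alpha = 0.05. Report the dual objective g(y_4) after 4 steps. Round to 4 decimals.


Dual ascent for LP: min 4*x1 + 13*x2, 4*x1 + 3*x2 = 13, 0 <= x_i <= 11
Step 1: y^k = 0.0, reduced costs: (4.0, 13.0)
  x^k = (0.0, 0.0), subgradient = b - a^T x = 13.0
  y^{k+1} = 0.0 + 0.05*13.0 = 0.65
Step 2: y^k = 0.65, reduced costs: (1.4, 11.05)
  x^k = (0.0, 0.0), subgradient = b - a^T x = 13.0
  y^{k+1} = 0.65 + 0.05*13.0 = 1.3
Step 3: y^k = 1.3, reduced costs: (-1.2, 9.1)
  x^k = (11.0, 0.0), subgradient = b - a^T x = -31.0
  y^{k+1} = 1.3 + 0.05*-31.0 = -0.25
Step 4: y^k = -0.25, reduced costs: (5.0, 13.75)
  x^k = (0.0, 0.0), subgradient = b - a^T x = 13.0
  y^{k+1} = -0.25 + 0.05*13.0 = 0.4
Dual objective at y_4 = 0.4: reduced costs (2.4, 11.8), box minimizer x = (0.0, 0.0)
g(y_4) = b*y + (c1 - a1*y)*x1 + (c2 - a2*y)*x2 = 13*0.4 + 2.4*0.0 + 11.8*0.0 = 5.2 + 0.0 + 0.0 = 5.2


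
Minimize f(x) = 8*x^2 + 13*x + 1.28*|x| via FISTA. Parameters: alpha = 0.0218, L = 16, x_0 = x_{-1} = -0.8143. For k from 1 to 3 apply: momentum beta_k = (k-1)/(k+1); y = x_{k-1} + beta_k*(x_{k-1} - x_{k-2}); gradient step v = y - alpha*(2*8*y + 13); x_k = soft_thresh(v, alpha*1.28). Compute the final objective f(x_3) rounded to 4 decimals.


FISTA on f(x) = 8*x^2 + 13*x + 1.28*|x|
L = 16, alpha = 0.0218
Iteration 1: beta = 0.0, y = -0.8143 + 0.0*(-0.8143 + 0.8143) = -0.8143
  grad(y) = -0.0288, v = y - alpha*grad = -0.8137
  prox(v) = soft_thresh(-0.8137, 0.0279) = -0.7858
Iteration 2: beta = 0.3333, y = -0.7858 + 0.3333*(-0.7858 + 0.8143) = -0.7763
  grad(y) = 0.5799, v = y - alpha*grad = -0.7889
  prox(v) = soft_thresh(-0.7889, 0.0279) = -0.761
Iteration 3: beta = 0.5, y = -0.761 + 0.5*(-0.761 + 0.7858) = -0.7486
  grad(y) = 1.0223, v = y - alpha*grad = -0.7709
  prox(v) = soft_thresh(-0.7709, 0.0279) = -0.743
f(x_3) = 8*(-0.743)^2 + 13*(-0.743) + 1.28*|-0.743| = -4.2916


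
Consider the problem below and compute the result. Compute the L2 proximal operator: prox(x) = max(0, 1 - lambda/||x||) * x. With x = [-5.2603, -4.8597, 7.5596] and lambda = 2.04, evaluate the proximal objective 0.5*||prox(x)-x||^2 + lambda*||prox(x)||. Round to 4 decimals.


Step 1: Compute ||x||.
||x|| = 10.4132
Step 2: Compute scaling factor.
scale = max(0, 1 - 2.04/10.4132) = 0.8041
Step 3: prox(x) = [-4.2298, -3.9077, 6.0786]
||prox(x)|| = 8.3732
Step 4: Proximal objective.
0.5*||prox-x||^2 = 2.0808
lambda*||prox|| = 17.0813
Total = 19.1622


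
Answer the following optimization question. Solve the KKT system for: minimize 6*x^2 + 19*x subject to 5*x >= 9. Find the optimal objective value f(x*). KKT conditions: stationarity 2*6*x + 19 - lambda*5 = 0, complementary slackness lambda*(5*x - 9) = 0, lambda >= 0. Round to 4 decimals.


Step 1: Try lambda = 0 (constraint inactive).
x_unc = -19/(2*6) = -1.5833
Check: 5*-1.5833 = -7.9165 < 9 -- violated!
Step 2: Constraint must be active: 5*x = 9
x* = 9/5 = 1.8
lambda = (2*6*1.8 + 19)/5 = 8.12
Step 3: Compute optimal value.
f(x*) = 6*1.8^2 + 19*1.8 = 53.64


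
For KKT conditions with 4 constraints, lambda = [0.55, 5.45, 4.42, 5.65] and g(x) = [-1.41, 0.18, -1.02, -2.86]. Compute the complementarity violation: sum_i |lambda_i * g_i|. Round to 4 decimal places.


KKT complementary slackness check:
lambda_1 * g_1 = 0.55 * -1.41 = -0.7755
lambda_2 * g_2 = 5.45 * 0.18 = 0.981
lambda_3 * g_3 = 4.42 * -1.02 = -4.5084
lambda_4 * g_4 = 5.65 * -2.86 = -16.159
Total violation = 0.7755 + 0.981 + 4.5084 + 16.159 = 22.4239


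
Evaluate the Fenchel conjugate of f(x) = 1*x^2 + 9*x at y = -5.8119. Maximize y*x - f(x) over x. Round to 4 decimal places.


f*(y) = sup_x {y*x - a*x^2 - b*x} = sup_x {(y-b)*x - a*x^2}
FOC: (y - b) - 2a*x = 0 => x* = (y - b)/(2a)
x* = (-5.8119 - 9)/(2*1) = -7.406
f*(-5.8119) = (y-b)^2/(4a) = (-5.8119 - 9)^2/(4*1)
= 219.3924/4 = 54.8481


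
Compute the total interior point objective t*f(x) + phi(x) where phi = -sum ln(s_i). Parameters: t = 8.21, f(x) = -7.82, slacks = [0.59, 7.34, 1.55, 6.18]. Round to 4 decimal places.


Step 1: Compute log-barrier.
ln values: [-0.5276, 1.9933, 0.4383, 1.8213]
phi = -(-0.5276 + 1.9933 + 0.4383 + 1.8213) = -3.7253
Step 2: Compute augmented objective.
t*f(x) = 8.21*-7.82 = -64.2022
Total = -64.2022 - 3.7253 = -67.9275


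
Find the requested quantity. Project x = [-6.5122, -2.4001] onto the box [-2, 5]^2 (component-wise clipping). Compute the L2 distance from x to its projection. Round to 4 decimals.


Project each component onto [-2, 5].
clip(-6.5122) = -2.0, clip(-2.4001) = -2.0
Projection = [-2.0, -2.0]
Squared diffs: [20.3599, 0.1601]
Distance = sqrt(20.52) = 4.5299


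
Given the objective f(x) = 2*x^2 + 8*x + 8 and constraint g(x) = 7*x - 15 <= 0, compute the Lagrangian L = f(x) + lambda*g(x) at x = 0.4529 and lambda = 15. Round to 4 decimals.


Step 1: Evaluate f(x).
f(0.4529) = 2*0.4529^2 + 8*0.4529 + 8 = 12.0334
Step 2: Evaluate g(x).
g(0.4529) = 7*0.4529 - 15 = -11.8297
Step 3: Compute Lagrangian.
L = 12.0334 + 15*-11.8297 = -165.4121


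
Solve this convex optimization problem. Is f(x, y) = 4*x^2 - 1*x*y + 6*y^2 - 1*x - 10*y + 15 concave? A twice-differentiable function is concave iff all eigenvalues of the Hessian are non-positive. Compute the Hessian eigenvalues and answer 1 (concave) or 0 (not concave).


The Hessian of f(x,y) = 4*x^2 - 1*x*y + 6*y^2 - 1*x - 10*y + 15 is:
H = [[8, -1], [-1, 12]]
Trace = 8 + 12 = 20
Determinant = 8*12 - (-1)^2 = 95
Discriminant = (20)^2 - 4*95 = 20.0
Eigenvalues: lambda_1 = 7.7639, lambda_2 = 12.2361
The function is not concave.

0


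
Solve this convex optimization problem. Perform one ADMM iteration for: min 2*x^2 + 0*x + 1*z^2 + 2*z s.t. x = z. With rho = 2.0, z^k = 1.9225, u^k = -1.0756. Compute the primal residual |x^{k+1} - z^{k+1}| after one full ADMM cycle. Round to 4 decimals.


ADMM iteration with rho = 2.0, z^k = 1.9225, u^k = -1.0756
Step 1: x-update.
Minimize 2*x^2 + 0*x + (2.0/2)*(x - 1.9225 - 1.0756)^2
FOC: (2*2 + 2.0)*x = 0 + 2.0*(1.9225 + 1.0756)
x^{k+1} = 0.9994
Step 2: z-update.
Minimize 1*z^2 + 2*z + (2.0/2)*(0.9994 - z - 1.0756)^2
FOC: (2*1 + 2.0)*z = -2 + 2.0*(0.9994 - 1.0756)
z^{k+1} = -0.5381
Step 3: u-update.
u^{k+1} = -1.0756 + 0.9994 + 0.5381 = 0.4619
Step 4: Primal residual = |0.9994 + 0.5381| = 1.5375


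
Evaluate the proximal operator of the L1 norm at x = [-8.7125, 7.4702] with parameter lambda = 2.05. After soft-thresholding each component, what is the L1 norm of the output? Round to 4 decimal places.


Soft-thresholding with lambda = 2.05:
prox(-8.7125) = sign(-8.7125)*max(|-8.7125| - 2.05, 0) = -6.6625
prox(7.4702) = sign(7.4702)*max(|7.4702| - 2.05, 0) = 5.4202
prox(x) = [-6.6625, 5.4202]
||prox(x)||_1 = 6.6625 + 5.4202 = 12.0827


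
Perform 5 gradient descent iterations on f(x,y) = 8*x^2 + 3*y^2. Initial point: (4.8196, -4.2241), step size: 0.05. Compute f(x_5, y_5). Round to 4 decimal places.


Gradient descent on f(x,y) = 8*x^2 + 3*y^2.
Starting point: (4.8196, -4.2241), alpha = 0.05
Step 1: grad_x = 2*8*4.8196 = 77.1136, grad_y = 2*3*-4.2241 = -25.3446
  x_1 = 4.8196 - 0.05*77.1136 = 0.9639
  y_1 = -4.2241 - 0.05*-25.3446 = -2.9569
Step 2: grad_x = 2*8*0.9639 = 15.4227, grad_y = 2*3*-2.9569 = -17.7412
  x_2 = 0.9639 - 0.05*15.4227 = 0.1928
  y_2 = -2.9569 - 0.05*-17.7412 = -2.0698
Step 3: grad_x = 2*8*0.1928 = 3.0845, grad_y = 2*3*-2.0698 = -12.4189
  x_3 = 0.1928 - 0.05*3.0845 = 0.0386
  y_3 = -2.0698 - 0.05*-12.4189 = -1.4489
Step 4: grad_x = 2*8*0.0386 = 0.6169, grad_y = 2*3*-1.4489 = -8.6932
  x_4 = 0.0386 - 0.05*0.6169 = 0.0077
  y_4 = -1.4489 - 0.05*-8.6932 = -1.0142
Step 5: grad_x = 2*8*0.0077 = 0.1234, grad_y = 2*3*-1.0142 = -6.0852
  x_5 = 0.0077 - 0.05*0.1234 = 0.0015
  y_5 = -1.0142 - 0.05*-6.0852 = -0.7099
f(0.0015, -0.7099) = 8*0.0015^2 + 3*(-0.7099)^2 = 1.5121


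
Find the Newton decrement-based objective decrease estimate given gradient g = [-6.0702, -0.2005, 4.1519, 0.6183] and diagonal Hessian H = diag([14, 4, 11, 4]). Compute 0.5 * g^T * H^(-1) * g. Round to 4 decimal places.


Step 1: H is diagonal, so H^(-1) * g = [-0.4336, -0.0501, 0.3774, 0.1546].
Step 2: g^T H^(-1) g = sum_i g_i^2 / H_ii
  = (-6.0702)^2/14 + (-0.2005)^2/4 + (4.1519)^2/11 + (0.6183)^2/4
  = 2.632 + 0.0101 + 1.5671 + 0.0956 = 4.3047
Step 3: Objective decrease = 0.5 * g^T H^(-1) g = 2.1523


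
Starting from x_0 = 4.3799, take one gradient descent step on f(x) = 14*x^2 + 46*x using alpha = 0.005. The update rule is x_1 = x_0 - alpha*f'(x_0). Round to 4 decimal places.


We compute the gradient at x_0 and apply the update.
f'(x) = 28*x + 46
f'(4.3799) = 28*4.3799 + 46 = 168.6372
x_1 = 4.3799 - 0.005*168.6372 = 3.5367


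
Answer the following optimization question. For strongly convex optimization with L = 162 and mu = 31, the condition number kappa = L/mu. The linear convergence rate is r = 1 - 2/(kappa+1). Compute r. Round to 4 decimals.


Step 1: Compute the condition number.
kappa = L/mu = 162/31 = 5.2258
Step 2: Compute the convergence rate.
r = 1 - 2/(kappa + 1) = 1 - 2*mu/(L + mu) = (L - mu)/(L + mu) = 131/193 = 0.6788


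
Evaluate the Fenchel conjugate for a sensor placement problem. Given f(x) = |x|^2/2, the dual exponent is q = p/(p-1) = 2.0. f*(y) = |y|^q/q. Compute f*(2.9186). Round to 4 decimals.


The conjugate exponent q satisfies 1/p + 1/q = 1.
p = 2, so q = 2/(2 - 1) = 2.0
|y|^q = 2.9186^2.0 = 8.5182
f*(2.9186) = 8.5182 / 2.0 = 4.2591


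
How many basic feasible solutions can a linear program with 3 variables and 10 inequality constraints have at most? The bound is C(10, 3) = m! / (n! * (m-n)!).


Each vertex corresponds to some choice of n active constraints out of m, so the number of vertices is at most C(m, n) = m! / (n!(m-n)!).
m = 10, n = 3
Numerator: 10 * 9 * 8
Denominator: 3! = 6
C(10, 3) = 120


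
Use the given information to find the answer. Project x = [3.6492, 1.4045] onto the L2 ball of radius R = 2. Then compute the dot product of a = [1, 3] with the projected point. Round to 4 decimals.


Step 1: Compute ||x|| (intermediates to 6 decimals).
||x|| = sqrt(3.6492^2 + 1.4045^2) = 3.910151
Step 2: Project.
Since ||x|| > R, scale = R/||x|| = 2/3.910151 = 0.511489, proj(x) = scale * x
proj(x) = [1.866526, 0.718386]
Step 3: Dot product.
a^T * proj(x) = 1*1.866526 + 3*0.718386 = 4.0217


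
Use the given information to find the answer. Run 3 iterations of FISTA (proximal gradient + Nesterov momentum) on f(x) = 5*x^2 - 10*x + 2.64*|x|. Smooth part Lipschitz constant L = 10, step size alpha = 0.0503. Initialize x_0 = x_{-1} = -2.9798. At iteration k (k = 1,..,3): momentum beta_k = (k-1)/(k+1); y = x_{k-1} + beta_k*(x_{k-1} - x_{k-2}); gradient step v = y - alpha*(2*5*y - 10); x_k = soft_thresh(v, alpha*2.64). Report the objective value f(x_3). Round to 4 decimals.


FISTA on f(x) = 5*x^2 - 10*x + 2.64*|x|
L = 10, alpha = 0.0503
Iteration 1: beta = 0.0, y = -2.9798 + 0.0*(-2.9798 + 2.9798) = -2.9798
  grad(y) = -39.798, v = y - alpha*grad = -0.978
  prox(v) = soft_thresh(-0.978, 0.1328) = -0.8452
Iteration 2: beta = 0.3333, y = -0.8452 + 0.3333*(-0.8452 + 2.9798) = -0.1336
  grad(y) = -11.3362, v = y - alpha*grad = 0.4366
  prox(v) = soft_thresh(0.4366, 0.1328) = 0.3038
Iteration 3: beta = 0.5, y = 0.3038 + 0.5*(0.3038 + 0.8452) = 0.8783
  grad(y) = -1.2172, v = y - alpha*grad = 0.9395
  prox(v) = soft_thresh(0.9395, 0.1328) = 0.8067
f(x_3) = 5*0.8067^2 - 10*0.8067 + 2.64*|0.8067| = -2.6835


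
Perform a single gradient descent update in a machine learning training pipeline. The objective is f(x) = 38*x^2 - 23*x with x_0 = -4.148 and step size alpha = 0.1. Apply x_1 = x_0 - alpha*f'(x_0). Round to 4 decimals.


We compute the gradient at x_0 and apply the update.
f'(x) = 76*x - 23
f'(-4.148) = 76*-4.148 - 23 = -338.248
x_1 = -4.148 - 0.1*-338.248 = 29.6768


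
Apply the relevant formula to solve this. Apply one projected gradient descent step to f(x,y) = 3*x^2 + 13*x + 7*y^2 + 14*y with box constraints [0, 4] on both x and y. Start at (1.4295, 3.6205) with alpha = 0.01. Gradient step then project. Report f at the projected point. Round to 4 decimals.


Step 1: Compute gradient at (1.4295, 3.6205).
grad_x = 2*3*1.4295 + 13 = 21.577
grad_y = 2*7*3.6205 + 14 = 64.687
Step 2: Gradient step.
x_raw = 1.4295 - 0.01*21.577 = 1.2137
y_raw = 3.6205 - 0.01*64.687 = 2.9736
Step 3: Project onto [0, 4].
x_proj = clip(1.2137) = 1.2137
y_proj = clip(2.9736) = 2.9736
Step 4: Evaluate f.
f(1.2137, 2.9736) = 123.7261


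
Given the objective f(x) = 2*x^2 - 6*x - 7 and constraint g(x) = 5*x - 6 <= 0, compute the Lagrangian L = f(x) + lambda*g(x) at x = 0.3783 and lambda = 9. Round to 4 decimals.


Step 1: Evaluate f(x).
f(0.3783) = 2*0.3783^2 - 6*0.3783 - 7 = -8.9836
Step 2: Evaluate g(x).
g(0.3783) = 5*0.3783 - 6 = -4.1085
Step 3: Compute Lagrangian.
L = -8.9836 + 9*-4.1085 = -45.9601


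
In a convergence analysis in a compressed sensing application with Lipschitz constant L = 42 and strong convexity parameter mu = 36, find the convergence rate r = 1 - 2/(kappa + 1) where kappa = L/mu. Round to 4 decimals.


Step 1: Compute the condition number.
kappa = L/mu = 42/36 = 1.1667
Step 2: Compute the convergence rate.
r = 1 - 2/(kappa + 1) = 1 - 2*mu/(L + mu) = (L - mu)/(L + mu) = 6/78 = 0.0769


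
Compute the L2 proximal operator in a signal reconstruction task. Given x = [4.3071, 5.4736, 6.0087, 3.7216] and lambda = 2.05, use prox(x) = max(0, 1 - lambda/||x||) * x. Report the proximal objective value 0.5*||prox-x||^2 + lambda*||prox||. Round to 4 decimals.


Step 1: Compute ||x||.
||x|| = 9.923
Step 2: Compute scaling factor.
scale = max(0, 1 - 2.05/9.923) = 0.7934
Step 3: prox(x) = [3.4173, 4.3428, 4.7674, 2.9528]
||prox(x)|| = 7.873
Step 4: Proximal objective.
0.5*||prox-x||^2 = 2.1013
lambda*||prox|| = 16.1397
Total = 18.2409


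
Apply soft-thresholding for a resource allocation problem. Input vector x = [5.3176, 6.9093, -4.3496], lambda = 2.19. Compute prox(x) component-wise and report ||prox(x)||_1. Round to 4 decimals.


Soft-thresholding with lambda = 2.19:
prox(5.3176) = sign(5.3176)*max(|5.3176| - 2.19, 0) = 3.1276
prox(6.9093) = sign(6.9093)*max(|6.9093| - 2.19, 0) = 4.7193
prox(-4.3496) = sign(-4.3496)*max(|-4.3496| - 2.19, 0) = -2.1596
prox(x) = [3.1276, 4.7193, -2.1596]
||prox(x)||_1 = 3.1276 + 4.7193 + 2.1596 = 10.0065


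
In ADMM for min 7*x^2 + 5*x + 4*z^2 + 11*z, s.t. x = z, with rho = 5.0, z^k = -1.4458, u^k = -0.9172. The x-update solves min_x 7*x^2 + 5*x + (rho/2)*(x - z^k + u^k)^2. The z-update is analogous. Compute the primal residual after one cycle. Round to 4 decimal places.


ADMM iteration with rho = 5.0, z^k = -1.4458, u^k = -0.9172
Step 1: x-update.
Minimize 7*x^2 + 5*x + (5.0/2)*(x + 1.4458 - 0.9172)^2
FOC: (2*7 + 5.0)*x = -5 + 5.0*(-1.4458 + 0.9172)
x^{k+1} = -0.4023
Step 2: z-update.
Minimize 4*z^2 + 11*z + (5.0/2)*(-0.4023 - z - 0.9172)^2
FOC: (2*4 + 5.0)*z = -11 + 5.0*(-0.4023 - 0.9172)
z^{k+1} = -1.3536
Step 3: u-update.
u^{k+1} = -0.9172 - 0.4023 + 1.3536 = 0.0342
Step 4: Primal residual = |-0.4023 + 1.3536| = 0.9514


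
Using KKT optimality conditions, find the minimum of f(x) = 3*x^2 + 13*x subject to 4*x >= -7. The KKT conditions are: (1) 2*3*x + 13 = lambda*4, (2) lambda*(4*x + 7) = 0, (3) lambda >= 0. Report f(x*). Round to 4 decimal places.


Step 1: Try lambda = 0 (constraint inactive).
x_unc = -13/(2*3) = -2.1667
Check: 4*-2.1667 = -8.6668 < -7 -- violated!
Step 2: Constraint must be active: 4*x = -7
x* = -7/4 = -1.75
lambda = (2*3*(-1.75) + 13)/4 = 0.625
Step 3: Compute optimal value.
f(x*) = 3*(-1.75)^2 + 13*(-1.75) = -13.5625


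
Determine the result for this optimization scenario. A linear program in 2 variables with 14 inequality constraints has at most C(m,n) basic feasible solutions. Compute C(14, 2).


Each vertex corresponds to some choice of n active constraints out of m, so the number of vertices is at most C(m, n) = m! / (n!(m-n)!).
m = 14, n = 2
Numerator: 14 * 13
Denominator: 2! = 2
C(14, 2) = 91


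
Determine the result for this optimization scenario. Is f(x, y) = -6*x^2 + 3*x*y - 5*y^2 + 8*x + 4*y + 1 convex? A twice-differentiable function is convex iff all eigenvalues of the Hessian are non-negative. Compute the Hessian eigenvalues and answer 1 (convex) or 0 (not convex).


The Hessian of f(x,y) = -6*x^2 + 3*x*y - 5*y^2 + 8*x + 4*y + 1 is:
H = [[-12, 3], [3, -10]]
Trace = -12 - 10 = -22
Determinant = -12*-10 - (3)^2 = 111
Discriminant = (-22)^2 - 4*111 = 40.0
Eigenvalues: lambda_1 = -14.1623, lambda_2 = -7.8377
The function is not convex.

0


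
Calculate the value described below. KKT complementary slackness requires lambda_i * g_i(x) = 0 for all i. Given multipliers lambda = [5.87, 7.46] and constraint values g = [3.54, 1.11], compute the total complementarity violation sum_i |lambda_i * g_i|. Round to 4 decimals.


KKT complementary slackness check:
lambda_1 * g_1 = 5.87 * 3.54 = 20.7798
lambda_2 * g_2 = 7.46 * 1.11 = 8.2806
Total violation = 20.7798 + 8.2806 = 29.0604


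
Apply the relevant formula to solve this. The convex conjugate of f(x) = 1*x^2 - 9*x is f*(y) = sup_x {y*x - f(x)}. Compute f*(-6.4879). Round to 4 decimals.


f*(y) = sup_x {y*x - a*x^2 - b*x} = sup_x {(y-b)*x - a*x^2}
FOC: (y - b) - 2a*x = 0 => x* = (y - b)/(2a)
x* = (-6.4879 + 9)/(2*1) = 1.2561
f*(-6.4879) = (y-b)^2/(4a) = (-6.4879 + 9)^2/(4*1)
= 6.3106/4 = 1.5777


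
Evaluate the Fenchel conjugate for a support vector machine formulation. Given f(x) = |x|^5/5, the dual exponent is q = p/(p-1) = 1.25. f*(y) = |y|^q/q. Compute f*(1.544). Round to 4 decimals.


The conjugate exponent q satisfies 1/p + 1/q = 1.
p = 5, so q = 5/(5 - 1) = 1.25
|y|^q = 1.544^1.25 = 1.7211
f*(1.544) = 1.7211 / 1.25 = 1.3769


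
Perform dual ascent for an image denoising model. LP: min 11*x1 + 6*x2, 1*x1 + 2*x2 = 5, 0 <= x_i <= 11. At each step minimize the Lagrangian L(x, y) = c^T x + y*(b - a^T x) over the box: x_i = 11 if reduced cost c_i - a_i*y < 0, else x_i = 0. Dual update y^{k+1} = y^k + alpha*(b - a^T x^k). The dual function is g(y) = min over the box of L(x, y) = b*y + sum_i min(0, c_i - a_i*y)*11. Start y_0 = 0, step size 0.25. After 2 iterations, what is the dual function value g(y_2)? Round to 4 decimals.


Dual ascent for LP: min 11*x1 + 6*x2, 1*x1 + 2*x2 = 5, 0 <= x_i <= 11
Step 1: y^k = 0.0, reduced costs: (11.0, 6.0)
  x^k = (0.0, 0.0), subgradient = b - a^T x = 5.0
  y^{k+1} = 0.0 + 0.25*5.0 = 1.25
Step 2: y^k = 1.25, reduced costs: (9.75, 3.5)
  x^k = (0.0, 0.0), subgradient = b - a^T x = 5.0
  y^{k+1} = 1.25 + 0.25*5.0 = 2.5
Dual objective at y_2 = 2.5: reduced costs (8.5, 1.0), box minimizer x = (0.0, 0.0)
g(y_2) = b*y + (c1 - a1*y)*x1 + (c2 - a2*y)*x2 = 5*2.5 + 8.5*0.0 + 1.0*0.0 = 12.5 + 0.0 + 0.0 = 12.5


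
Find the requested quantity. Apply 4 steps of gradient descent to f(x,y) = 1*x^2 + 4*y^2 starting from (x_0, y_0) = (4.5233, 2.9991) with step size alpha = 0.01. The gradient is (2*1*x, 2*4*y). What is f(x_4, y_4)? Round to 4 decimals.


Gradient descent on f(x,y) = 1*x^2 + 4*y^2.
Starting point: (4.5233, 2.9991), alpha = 0.01
Step 1: grad_x = 2*1*4.5233 = 9.0466, grad_y = 2*4*2.9991 = 23.9928
  x_1 = 4.5233 - 0.01*9.0466 = 4.4328
  y_1 = 2.9991 - 0.01*23.9928 = 2.7592
Step 2: grad_x = 2*1*4.4328 = 8.8657, grad_y = 2*4*2.7592 = 22.0734
  x_2 = 4.4328 - 0.01*8.8657 = 4.3442
  y_2 = 2.7592 - 0.01*22.0734 = 2.5384
Step 3: grad_x = 2*1*4.3442 = 8.6884, grad_y = 2*4*2.5384 = 20.3075
  x_3 = 4.3442 - 0.01*8.6884 = 4.2573
  y_3 = 2.5384 - 0.01*20.3075 = 2.3354
Step 4: grad_x = 2*1*4.2573 = 8.5146, grad_y = 2*4*2.3354 = 18.6829
  x_4 = 4.2573 - 0.01*8.5146 = 4.1721
  y_4 = 2.3354 - 0.01*18.6829 = 2.1485
f(4.1721, 2.1485) = 1*4.1721^2 + 4*2.1485^2 = 35.8716


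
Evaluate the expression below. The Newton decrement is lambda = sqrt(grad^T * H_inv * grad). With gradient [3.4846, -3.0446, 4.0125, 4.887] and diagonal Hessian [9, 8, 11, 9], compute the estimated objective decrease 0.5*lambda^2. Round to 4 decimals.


Step 1: H is diagonal, so H^(-1) * g = [0.3872, -0.3806, 0.3648, 0.543].
Step 2: g^T H^(-1) g = sum_i g_i^2 / H_ii
  = (3.4846)^2/9 + (-3.0446)^2/8 + (4.0125)^2/11 + (4.887)^2/9
  = 1.3492 + 1.1587 + 1.4637 + 2.6536 = 6.6251
Step 3: Objective decrease = 0.5 * g^T H^(-1) g = 3.3126


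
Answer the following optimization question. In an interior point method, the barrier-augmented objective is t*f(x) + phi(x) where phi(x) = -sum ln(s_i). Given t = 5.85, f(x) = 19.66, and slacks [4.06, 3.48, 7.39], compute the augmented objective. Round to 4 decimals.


Step 1: Compute log-barrier.
ln values: [1.4012, 1.247, 2.0001]
phi = -(1.4012 + 1.247 + 2.0001) = -4.6483
Step 2: Compute augmented objective.
t*f(x) = 5.85*19.66 = 115.011
Total = 115.011 - 4.6483 = 110.3627


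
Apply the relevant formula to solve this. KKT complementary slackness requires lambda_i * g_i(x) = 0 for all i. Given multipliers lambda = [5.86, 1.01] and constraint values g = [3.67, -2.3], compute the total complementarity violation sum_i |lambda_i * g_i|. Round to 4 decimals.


KKT complementary slackness check:
lambda_1 * g_1 = 5.86 * 3.67 = 21.5062
lambda_2 * g_2 = 1.01 * -2.3 = -2.323
Total violation = 21.5062 + 2.323 = 23.8292


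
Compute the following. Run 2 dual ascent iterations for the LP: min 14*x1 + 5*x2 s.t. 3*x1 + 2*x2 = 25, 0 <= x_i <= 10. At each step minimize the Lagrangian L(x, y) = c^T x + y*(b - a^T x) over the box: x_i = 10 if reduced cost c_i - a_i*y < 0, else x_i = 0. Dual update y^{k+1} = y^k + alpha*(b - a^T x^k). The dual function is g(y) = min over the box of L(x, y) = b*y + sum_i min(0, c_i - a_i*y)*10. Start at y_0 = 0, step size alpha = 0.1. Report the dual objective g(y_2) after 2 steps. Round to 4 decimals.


Dual ascent for LP: min 14*x1 + 5*x2, 3*x1 + 2*x2 = 25, 0 <= x_i <= 10
Step 1: y^k = 0.0, reduced costs: (14.0, 5.0)
  x^k = (0.0, 0.0), subgradient = b - a^T x = 25.0
  y^{k+1} = 0.0 + 0.1*25.0 = 2.5
Step 2: y^k = 2.5, reduced costs: (6.5, 0.0)
  x^k = (0.0, 0.0), subgradient = b - a^T x = 25.0
  y^{k+1} = 2.5 + 0.1*25.0 = 5.0
Dual objective at y_2 = 5.0: reduced costs (-1.0, -5.0), box minimizer x = (10.0, 10.0)
g(y_2) = b*y + (c1 - a1*y)*x1 + (c2 - a2*y)*x2 = 25*5.0 + (-1.0)*10.0 + (-5.0)*10.0 = 125.0 - 10.0 - 50.0 = 65.0


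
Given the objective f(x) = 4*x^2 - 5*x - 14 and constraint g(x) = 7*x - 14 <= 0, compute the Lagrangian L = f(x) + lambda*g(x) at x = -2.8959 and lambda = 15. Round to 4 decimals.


Step 1: Evaluate f(x).
f(-2.8959) = 4*(-2.8959)^2 - 5*(-2.8959) - 14 = 34.0244
Step 2: Evaluate g(x).
g(-2.8959) = 7*-2.8959 - 14 = -34.2713
Step 3: Compute Lagrangian.
L = 34.0244 + 15*-34.2713 = -480.0451


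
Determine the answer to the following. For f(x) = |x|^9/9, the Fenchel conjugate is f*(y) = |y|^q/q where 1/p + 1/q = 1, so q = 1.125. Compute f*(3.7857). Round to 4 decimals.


The conjugate exponent q satisfies 1/p + 1/q = 1.
p = 9, so q = 9/(9 - 1) = 1.125
|y|^q = 3.7857^1.125 = 4.4711
f*(3.7857) = 4.4711 / 1.125 = 3.9743


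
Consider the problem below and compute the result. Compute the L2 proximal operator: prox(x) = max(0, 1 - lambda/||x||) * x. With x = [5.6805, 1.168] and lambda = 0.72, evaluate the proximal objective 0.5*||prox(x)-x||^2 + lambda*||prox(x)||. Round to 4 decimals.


Step 1: Compute ||x||.
||x|| = 5.7993
Step 2: Compute scaling factor.
scale = max(0, 1 - 0.72/5.7993) = 0.8758
Step 3: prox(x) = [4.9753, 1.023]
||prox(x)|| = 5.0793
Step 4: Proximal objective.
0.5*||prox-x||^2 = 0.2592
lambda*||prox|| = 3.6571
Total = 3.9163


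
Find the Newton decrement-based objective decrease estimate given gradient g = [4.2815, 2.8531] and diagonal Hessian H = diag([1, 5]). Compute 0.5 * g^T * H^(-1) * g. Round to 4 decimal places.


Step 1: H is diagonal, so H^(-1) * g = [4.2815, 0.5706].
Step 2: g^T H^(-1) g = sum_i g_i^2 / H_ii
  = (4.2815)^2/1 + (2.8531)^2/5
  = 18.3312 + 1.628 = 19.9593
Step 3: Objective decrease = 0.5 * g^T H^(-1) g = 9.9796


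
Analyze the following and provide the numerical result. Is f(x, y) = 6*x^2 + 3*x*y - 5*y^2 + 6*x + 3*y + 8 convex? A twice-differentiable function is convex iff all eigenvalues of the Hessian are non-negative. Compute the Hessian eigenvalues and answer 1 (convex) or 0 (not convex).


The Hessian of f(x,y) = 6*x^2 + 3*x*y - 5*y^2 + 6*x + 3*y + 8 is:
H = [[12, 3], [3, -10]]
Trace = 12 - 10 = 2
Determinant = 12*-10 - (3)^2 = -129
Discriminant = (2)^2 - 4*-129 = 520.0
Eigenvalues: lambda_1 = -10.4018, lambda_2 = 12.4018
The function is not convex.

0


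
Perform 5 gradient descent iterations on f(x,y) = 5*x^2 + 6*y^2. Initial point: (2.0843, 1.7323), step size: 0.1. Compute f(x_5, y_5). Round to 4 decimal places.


Gradient descent on f(x,y) = 5*x^2 + 6*y^2.
Starting point: (2.0843, 1.7323), alpha = 0.1
Step 1: grad_x = 2*5*2.0843 = 20.843, grad_y = 2*6*1.7323 = 20.7876
  x_1 = 2.0843 - 0.1*20.843 = 0.0
  y_1 = 1.7323 - 0.1*20.7876 = -0.3465
Step 2: grad_x = 2*5*0.0 = 0.0, grad_y = 2*6*-0.3465 = -4.1575
  x_2 = 0.0 - 0.1*0.0 = 0.0
  y_2 = -0.3465 - 0.1*-4.1575 = 0.0693
Step 3: grad_x = 2*5*0.0 = 0.0, grad_y = 2*6*0.0693 = 0.8315
  x_3 = 0.0 - 0.1*0.0 = 0.0
  y_3 = 0.0693 - 0.1*0.8315 = -0.0139
Step 4: grad_x = 2*5*0.0 = 0.0, grad_y = 2*6*-0.0139 = -0.1663
  x_4 = 0.0 - 0.1*0.0 = 0.0
  y_4 = -0.0139 - 0.1*-0.1663 = 0.0028
Step 5: grad_x = 2*5*0.0 = 0.0, grad_y = 2*6*0.0028 = 0.0333
  x_5 = 0.0 - 0.1*0.0 = 0.0
  y_5 = 0.0028 - 0.1*0.0333 = -0.0006
f(0.0, -0.0006) = 5*0.0^2 + 6*(-0.0006)^2 = 0.0


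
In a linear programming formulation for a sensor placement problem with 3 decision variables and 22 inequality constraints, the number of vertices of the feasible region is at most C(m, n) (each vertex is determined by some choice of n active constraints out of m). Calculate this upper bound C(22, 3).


Each vertex corresponds to some choice of n active constraints out of m, so the number of vertices is at most C(m, n) = m! / (n!(m-n)!).
m = 22, n = 3
Numerator: 22 * 21 * 20
Denominator: 3! = 6
C(22, 3) = 1540


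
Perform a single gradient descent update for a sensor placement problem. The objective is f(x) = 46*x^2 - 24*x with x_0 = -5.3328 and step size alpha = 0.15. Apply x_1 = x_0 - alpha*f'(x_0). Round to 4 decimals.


We compute the gradient at x_0 and apply the update.
f'(x) = 92*x - 24
f'(-5.3328) = 92*-5.3328 - 24 = -514.6176
x_1 = -5.3328 - 0.15*-514.6176 = 71.8598


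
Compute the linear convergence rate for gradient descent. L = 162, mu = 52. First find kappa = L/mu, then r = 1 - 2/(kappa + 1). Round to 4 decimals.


Step 1: Compute the condition number.
kappa = L/mu = 162/52 = 3.1154
Step 2: Compute the convergence rate.
r = 1 - 2/(kappa + 1) = 1 - 2*mu/(L + mu) = (L - mu)/(L + mu) = 110/214 = 0.514


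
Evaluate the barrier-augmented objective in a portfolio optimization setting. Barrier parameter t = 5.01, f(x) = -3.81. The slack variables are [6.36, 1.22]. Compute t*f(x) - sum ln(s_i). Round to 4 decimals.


Step 1: Compute log-barrier.
ln values: [1.85, 0.1989]
phi = -(1.85 + 0.1989) = -2.0489
Step 2: Compute augmented objective.
t*f(x) = 5.01*-3.81 = -19.0881
Total = -19.0881 - 2.0489 = -21.137


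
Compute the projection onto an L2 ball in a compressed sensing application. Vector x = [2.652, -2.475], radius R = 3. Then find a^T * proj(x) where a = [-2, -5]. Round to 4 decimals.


Step 1: Compute ||x|| (intermediates to 6 decimals).
||x|| = sqrt(2.652^2 + (-2.475)^2) = 3.627496
Step 2: Project.
Since ||x|| > R, scale = R/||x|| = 3/3.627496 = 0.827017, proj(x) = scale * x
proj(x) = [2.193249, -2.046867]
Step 3: Dot product.
a^T * proj(x) = -2*2.193249 - 5*(-2.046867) = 5.8478


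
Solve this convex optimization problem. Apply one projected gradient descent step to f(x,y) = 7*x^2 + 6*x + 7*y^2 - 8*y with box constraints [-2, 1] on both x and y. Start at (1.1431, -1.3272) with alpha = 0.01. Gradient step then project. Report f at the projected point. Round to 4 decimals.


Step 1: Compute gradient at (1.1431, -1.3272).
grad_x = 2*7*1.1431 + 6 = 22.0034
grad_y = 2*7*-1.3272 - 8 = -26.5808
Step 2: Gradient step.
x_raw = 1.1431 - 0.01*22.0034 = 0.9231
y_raw = -1.3272 - 0.01*-26.5808 = -1.0614
Step 3: Project onto [-2, 1].
x_proj = clip(0.9231) = 0.9231
y_proj = clip(-1.0614) = -1.0614
Step 4: Evaluate f.
f(0.9231, -1.0614) = 27.8798


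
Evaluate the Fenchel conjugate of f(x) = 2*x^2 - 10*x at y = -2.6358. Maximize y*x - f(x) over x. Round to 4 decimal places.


f*(y) = sup_x {y*x - a*x^2 - b*x} = sup_x {(y-b)*x - a*x^2}
FOC: (y - b) - 2a*x = 0 => x* = (y - b)/(2a)
x* = (-2.6358 + 10)/(2*2) = 1.8411
f*(-2.6358) = (y-b)^2/(4a) = (-2.6358 + 10)^2/(4*2)
= 54.2314/8 = 6.7789
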